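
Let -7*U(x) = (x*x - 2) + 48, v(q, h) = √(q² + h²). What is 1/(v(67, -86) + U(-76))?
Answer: -40754/33313319 - 49*√11885/33313319 ≈ -0.0013837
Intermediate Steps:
v(q, h) = √(h² + q²)
U(x) = -46/7 - x²/7 (U(x) = -((x*x - 2) + 48)/7 = -((x² - 2) + 48)/7 = -((-2 + x²) + 48)/7 = -(46 + x²)/7 = -46/7 - x²/7)
1/(v(67, -86) + U(-76)) = 1/(√((-86)² + 67²) + (-46/7 - ⅐*(-76)²)) = 1/(√(7396 + 4489) + (-46/7 - ⅐*5776)) = 1/(√11885 + (-46/7 - 5776/7)) = 1/(√11885 - 5822/7) = 1/(-5822/7 + √11885)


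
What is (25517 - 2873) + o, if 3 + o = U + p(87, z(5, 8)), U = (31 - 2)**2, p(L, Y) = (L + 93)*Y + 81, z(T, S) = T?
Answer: 24463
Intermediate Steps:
p(L, Y) = 81 + Y*(93 + L) (p(L, Y) = (93 + L)*Y + 81 = Y*(93 + L) + 81 = 81 + Y*(93 + L))
U = 841 (U = 29**2 = 841)
o = 1819 (o = -3 + (841 + (81 + 93*5 + 87*5)) = -3 + (841 + (81 + 465 + 435)) = -3 + (841 + 981) = -3 + 1822 = 1819)
(25517 - 2873) + o = (25517 - 2873) + 1819 = 22644 + 1819 = 24463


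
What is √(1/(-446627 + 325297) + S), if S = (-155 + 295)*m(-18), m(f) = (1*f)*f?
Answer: √667743149182670/121330 ≈ 212.98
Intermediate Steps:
m(f) = f² (m(f) = f*f = f²)
S = 45360 (S = (-155 + 295)*(-18)² = 140*324 = 45360)
√(1/(-446627 + 325297) + S) = √(1/(-446627 + 325297) + 45360) = √(1/(-121330) + 45360) = √(-1/121330 + 45360) = √(5503528799/121330) = √667743149182670/121330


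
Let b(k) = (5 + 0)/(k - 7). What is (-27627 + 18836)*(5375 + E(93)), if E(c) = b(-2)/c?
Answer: -39549566170/837 ≈ -4.7252e+7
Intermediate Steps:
b(k) = 5/(-7 + k)
E(c) = -5/(9*c) (E(c) = (5/(-7 - 2))/c = (5/(-9))/c = (5*(-⅑))/c = -5/(9*c))
(-27627 + 18836)*(5375 + E(93)) = (-27627 + 18836)*(5375 - 5/9/93) = -8791*(5375 - 5/9*1/93) = -8791*(5375 - 5/837) = -8791*4498870/837 = -39549566170/837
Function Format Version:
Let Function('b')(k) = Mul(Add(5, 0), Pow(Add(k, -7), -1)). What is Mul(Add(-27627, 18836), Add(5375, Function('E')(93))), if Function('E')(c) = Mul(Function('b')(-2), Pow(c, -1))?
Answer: Rational(-39549566170, 837) ≈ -4.7252e+7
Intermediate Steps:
Function('b')(k) = Mul(5, Pow(Add(-7, k), -1))
Function('E')(c) = Mul(Rational(-5, 9), Pow(c, -1)) (Function('E')(c) = Mul(Mul(5, Pow(Add(-7, -2), -1)), Pow(c, -1)) = Mul(Mul(5, Pow(-9, -1)), Pow(c, -1)) = Mul(Mul(5, Rational(-1, 9)), Pow(c, -1)) = Mul(Rational(-5, 9), Pow(c, -1)))
Mul(Add(-27627, 18836), Add(5375, Function('E')(93))) = Mul(Add(-27627, 18836), Add(5375, Mul(Rational(-5, 9), Pow(93, -1)))) = Mul(-8791, Add(5375, Mul(Rational(-5, 9), Rational(1, 93)))) = Mul(-8791, Add(5375, Rational(-5, 837))) = Mul(-8791, Rational(4498870, 837)) = Rational(-39549566170, 837)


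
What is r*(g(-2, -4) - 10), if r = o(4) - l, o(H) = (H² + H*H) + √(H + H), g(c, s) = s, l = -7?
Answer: -546 - 28*√2 ≈ -585.60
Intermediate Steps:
o(H) = 2*H² + √2*√H (o(H) = (H² + H²) + √(2*H) = 2*H² + √2*√H)
r = 39 + 2*√2 (r = (2*4² + √2*√4) - 1*(-7) = (2*16 + √2*2) + 7 = (32 + 2*√2) + 7 = 39 + 2*√2 ≈ 41.828)
r*(g(-2, -4) - 10) = (39 + 2*√2)*(-4 - 10) = (39 + 2*√2)*(-14) = -546 - 28*√2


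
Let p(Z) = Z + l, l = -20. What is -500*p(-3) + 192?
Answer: 11692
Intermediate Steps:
p(Z) = -20 + Z (p(Z) = Z - 20 = -20 + Z)
-500*p(-3) + 192 = -500*(-20 - 3) + 192 = -500*(-23) + 192 = 11500 + 192 = 11692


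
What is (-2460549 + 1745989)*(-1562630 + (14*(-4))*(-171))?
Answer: 1109750266240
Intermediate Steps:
(-2460549 + 1745989)*(-1562630 + (14*(-4))*(-171)) = -714560*(-1562630 - 56*(-171)) = -714560*(-1562630 + 9576) = -714560*(-1553054) = 1109750266240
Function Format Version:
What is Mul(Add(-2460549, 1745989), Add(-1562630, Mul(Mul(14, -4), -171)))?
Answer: 1109750266240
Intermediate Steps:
Mul(Add(-2460549, 1745989), Add(-1562630, Mul(Mul(14, -4), -171))) = Mul(-714560, Add(-1562630, Mul(-56, -171))) = Mul(-714560, Add(-1562630, 9576)) = Mul(-714560, -1553054) = 1109750266240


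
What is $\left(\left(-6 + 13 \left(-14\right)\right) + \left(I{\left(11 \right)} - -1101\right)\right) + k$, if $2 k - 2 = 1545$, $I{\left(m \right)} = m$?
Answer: $\frac{3395}{2} \approx 1697.5$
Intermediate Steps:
$k = \frac{1547}{2}$ ($k = 1 + \frac{1}{2} \cdot 1545 = 1 + \frac{1545}{2} = \frac{1547}{2} \approx 773.5$)
$\left(\left(-6 + 13 \left(-14\right)\right) + \left(I{\left(11 \right)} - -1101\right)\right) + k = \left(\left(-6 + 13 \left(-14\right)\right) + \left(11 - -1101\right)\right) + \frac{1547}{2} = \left(\left(-6 - 182\right) + \left(11 + 1101\right)\right) + \frac{1547}{2} = \left(-188 + 1112\right) + \frac{1547}{2} = 924 + \frac{1547}{2} = \frac{3395}{2}$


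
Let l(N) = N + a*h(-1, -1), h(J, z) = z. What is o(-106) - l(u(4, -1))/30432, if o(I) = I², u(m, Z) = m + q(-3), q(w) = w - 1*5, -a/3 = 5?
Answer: 341933941/30432 ≈ 11236.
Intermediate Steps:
a = -15 (a = -3*5 = -15)
q(w) = -5 + w (q(w) = w - 5 = -5 + w)
u(m, Z) = -8 + m (u(m, Z) = m + (-5 - 3) = m - 8 = -8 + m)
l(N) = 15 + N (l(N) = N - 15*(-1) = N + 15 = 15 + N)
o(-106) - l(u(4, -1))/30432 = (-106)² - (15 + (-8 + 4))/30432 = 11236 - (15 - 4)/30432 = 11236 - 11/30432 = 341933941/30432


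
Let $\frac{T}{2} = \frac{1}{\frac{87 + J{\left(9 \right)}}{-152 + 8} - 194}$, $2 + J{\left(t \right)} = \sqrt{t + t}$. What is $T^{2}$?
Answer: $\frac{65125676215296}{616502015235074929} - \frac{13945042944 \sqrt{2}}{616502015235074929} \approx 0.00010561$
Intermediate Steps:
$J{\left(t \right)} = -2 + \sqrt{2} \sqrt{t}$ ($J{\left(t \right)} = -2 + \sqrt{t + t} = -2 + \sqrt{2 t} = -2 + \sqrt{2} \sqrt{t}$)
$T = \frac{2}{- \frac{28021}{144} - \frac{\sqrt{2}}{48}}$ ($T = \frac{2}{\frac{87 - \left(2 - \sqrt{2} \sqrt{9}\right)}{-152 + 8} - 194} = \frac{2}{\frac{87 - \left(2 - \sqrt{2} \cdot 3\right)}{-144} - 194} = \frac{2}{\left(87 - \left(2 - 3 \sqrt{2}\right)\right) \left(- \frac{1}{144}\right) - 194} = \frac{2}{\left(85 + 3 \sqrt{2}\right) \left(- \frac{1}{144}\right) - 194} = \frac{2}{\left(- \frac{85}{144} - \frac{\sqrt{2}}{48}\right) - 194} = \frac{2}{- \frac{28021}{144} - \frac{\sqrt{2}}{48}} \approx -0.010276$)
$T^{2} = \left(- \frac{8070048}{785176423} + \frac{864 \sqrt{2}}{785176423}\right)^{2}$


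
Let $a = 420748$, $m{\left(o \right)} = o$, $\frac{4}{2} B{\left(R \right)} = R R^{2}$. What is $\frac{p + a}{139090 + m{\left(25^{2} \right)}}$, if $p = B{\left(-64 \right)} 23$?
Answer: $- \frac{2593908}{139715} \approx -18.566$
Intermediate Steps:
$B{\left(R \right)} = \frac{R^{3}}{2}$ ($B{\left(R \right)} = \frac{R R^{2}}{2} = \frac{R^{3}}{2}$)
$p = -3014656$ ($p = \frac{\left(-64\right)^{3}}{2} \cdot 23 = \frac{1}{2} \left(-262144\right) 23 = \left(-131072\right) 23 = -3014656$)
$\frac{p + a}{139090 + m{\left(25^{2} \right)}} = \frac{-3014656 + 420748}{139090 + 25^{2}} = - \frac{2593908}{139090 + 625} = - \frac{2593908}{139715}$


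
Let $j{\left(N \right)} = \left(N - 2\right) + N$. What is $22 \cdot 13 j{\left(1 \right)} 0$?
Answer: $0$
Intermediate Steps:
$j{\left(N \right)} = -2 + 2 N$ ($j{\left(N \right)} = \left(-2 + N\right) + N = -2 + 2 N$)
$22 \cdot 13 j{\left(1 \right)} 0 = 22 \cdot 13 \left(-2 + 2 \cdot 1\right) 0 = 286 \left(-2 + 2\right) 0 = 286 \cdot 0 \cdot 0 = 286 \cdot 0 = 0$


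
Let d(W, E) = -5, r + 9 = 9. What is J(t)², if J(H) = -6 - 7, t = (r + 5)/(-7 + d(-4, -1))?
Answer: 169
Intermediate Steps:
r = 0 (r = -9 + 9 = 0)
t = -5/12 (t = (0 + 5)/(-7 - 5) = 5/(-12) = 5*(-1/12) = -5/12 ≈ -0.41667)
J(H) = -13
J(t)² = (-13)² = 169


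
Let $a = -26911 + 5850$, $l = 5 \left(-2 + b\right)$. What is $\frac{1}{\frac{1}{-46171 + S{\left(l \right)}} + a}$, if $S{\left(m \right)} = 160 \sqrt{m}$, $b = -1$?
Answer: $- \frac{5613138870859}{118218317880712328} + \frac{5 i \sqrt{15}}{29554579470178082} \approx -4.7481 \cdot 10^{-5} + 6.5523 \cdot 10^{-16} i$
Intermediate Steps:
$l = -15$ ($l = 5 \left(-2 - 1\right) = 5 \left(-3\right) = -15$)
$a = -21061$
$\frac{1}{\frac{1}{-46171 + S{\left(l \right)}} + a} = \frac{1}{\frac{1}{-46171 + 160 \sqrt{-15}} - 21061} = \frac{1}{\frac{1}{-46171 + 160 i \sqrt{15}} - 21061} = \frac{1}{-21061 + \frac{1}{-46171 + 160 i \sqrt{15}}}$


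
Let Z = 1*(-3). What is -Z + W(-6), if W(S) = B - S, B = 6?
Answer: 15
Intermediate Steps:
Z = -3
W(S) = 6 - S
-Z + W(-6) = -1*(-3) + (6 - 1*(-6)) = 3 + (6 + 6) = 3 + 12 = 15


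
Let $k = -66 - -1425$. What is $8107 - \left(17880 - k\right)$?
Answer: $-8414$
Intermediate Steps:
$k = 1359$ ($k = -66 + 1425 = 1359$)
$8107 - \left(17880 - k\right) = 8107 - \left(17880 - 1359\right) = 8107 - 16521 = -8414$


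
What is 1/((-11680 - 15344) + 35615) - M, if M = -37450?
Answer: 321732951/8591 ≈ 37450.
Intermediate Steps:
1/((-11680 - 15344) + 35615) - M = 1/((-11680 - 15344) + 35615) - 1*(-37450) = 1/(-27024 + 35615) + 37450 = 1/8591 + 37450 = 321732951/8591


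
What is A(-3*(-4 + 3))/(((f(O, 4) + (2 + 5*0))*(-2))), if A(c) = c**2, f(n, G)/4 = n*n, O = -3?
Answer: -9/76 ≈ -0.11842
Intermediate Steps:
f(n, G) = 4*n**2 (f(n, G) = 4*(n*n) = 4*n**2)
A(-3*(-4 + 3))/(((f(O, 4) + (2 + 5*0))*(-2))) = (-3*(-4 + 3))**2/(((4*(-3)**2 + (2 + 5*0))*(-2))) = (-3*(-1))**2/(((4*9 + (2 + 0))*(-2))) = 3**2/(((36 + 2)*(-2))) = 9/((38*(-2))) = 9/(-76) = 9*(-1/76) = -9/76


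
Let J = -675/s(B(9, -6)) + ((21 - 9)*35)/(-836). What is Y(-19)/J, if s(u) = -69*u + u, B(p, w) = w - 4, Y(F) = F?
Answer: 540056/42495 ≈ 12.709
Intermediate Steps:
B(p, w) = -4 + w
s(u) = -68*u
J = -42495/28424 (J = -675*(-1/(68*(-4 - 6))) + ((21 - 9)*35)/(-836) = -675/((-68*(-10))) + (12*35)*(-1/836) = -675/680 + 420*(-1/836) = -675*1/680 - 105/209 = -135/136 - 105/209 = -42495/28424 ≈ -1.4950)
Y(-19)/J = -19/(-42495/28424) = -19*(-28424/42495) = 540056/42495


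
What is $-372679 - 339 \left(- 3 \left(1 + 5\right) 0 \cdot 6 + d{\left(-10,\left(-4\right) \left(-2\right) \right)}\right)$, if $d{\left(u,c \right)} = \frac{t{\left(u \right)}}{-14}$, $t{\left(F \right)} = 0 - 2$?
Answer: $- \frac{2609092}{7} \approx -3.7273 \cdot 10^{5}$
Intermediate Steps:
$t{\left(F \right)} = -2$
$d{\left(u,c \right)} = \frac{1}{7}$ ($d{\left(u,c \right)} = - \frac{2}{-14} = \left(-2\right) \left(- \frac{1}{14}\right) = \frac{1}{7}$)
$-372679 - 339 \left(- 3 \left(1 + 5\right) 0 \cdot 6 + d{\left(-10,\left(-4\right) \left(-2\right) \right)}\right) = -372679 - 339 \left(- 3 \left(1 + 5\right) 0 \cdot 6 + \frac{1}{7}\right) = -372679 - 339 \left(\left(-3\right) 6 \cdot 0 \cdot 6 + \frac{1}{7}\right) = -372679 - 339 \left(\left(-18\right) 0 \cdot 6 + \frac{1}{7}\right) = -372679 - 339 \left(0 \cdot 6 + \frac{1}{7}\right) = -372679 - 339 \left(0 + \frac{1}{7}\right) = -372679 - 339 \cdot \frac{1}{7} = -372679 - \frac{339}{7} = - \frac{2609092}{7}$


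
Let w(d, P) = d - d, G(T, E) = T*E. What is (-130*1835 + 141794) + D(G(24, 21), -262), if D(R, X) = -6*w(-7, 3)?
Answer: -96756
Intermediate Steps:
G(T, E) = E*T
w(d, P) = 0
D(R, X) = 0 (D(R, X) = -6*0 = 0)
(-130*1835 + 141794) + D(G(24, 21), -262) = (-130*1835 + 141794) + 0 = (-238550 + 141794) + 0 = -96756 + 0 = -96756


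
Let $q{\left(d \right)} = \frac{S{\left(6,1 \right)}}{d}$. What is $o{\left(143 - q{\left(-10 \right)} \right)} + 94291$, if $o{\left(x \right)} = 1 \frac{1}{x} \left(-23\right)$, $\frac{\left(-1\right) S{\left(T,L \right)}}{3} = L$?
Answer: $\frac{134553027}{1427} \approx 94291.0$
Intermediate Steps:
$S{\left(T,L \right)} = - 3 L$
$q{\left(d \right)} = - \frac{3}{d}$ ($q{\left(d \right)} = \frac{\left(-3\right) 1}{d} = - \frac{3}{d}$)
$o{\left(x \right)} = - \frac{23}{x}$ ($o{\left(x \right)} = \frac{1}{x} \left(-23\right) = - \frac{23}{x}$)
$o{\left(143 - q{\left(-10 \right)} \right)} + 94291 = - \frac{23}{143 - - \frac{3}{-10}} + 94291 = - \frac{23}{143 - \left(-3\right) \left(- \frac{1}{10}\right)} + 94291 = - \frac{23}{143 - \frac{3}{10}} + 94291 = - \frac{23}{\frac{1427}{10}} + 94291 = \left(-23\right) \frac{10}{1427} + 94291 = - \frac{230}{1427} + 94291 = \frac{134553027}{1427}$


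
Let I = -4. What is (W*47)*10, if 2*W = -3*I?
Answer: 2820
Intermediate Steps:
W = 6 (W = (-3*(-4))/2 = (½)*12 = 6)
(W*47)*10 = (6*47)*10 = 282*10 = 2820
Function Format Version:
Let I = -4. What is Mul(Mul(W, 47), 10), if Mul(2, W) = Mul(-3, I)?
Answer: 2820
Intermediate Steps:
W = 6 (W = Mul(Rational(1, 2), Mul(-3, -4)) = Mul(Rational(1, 2), 12) = 6)
Mul(Mul(W, 47), 10) = Mul(Mul(6, 47), 10) = Mul(282, 10) = 2820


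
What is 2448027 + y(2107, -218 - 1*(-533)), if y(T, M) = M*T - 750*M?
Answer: 2875482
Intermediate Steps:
y(T, M) = -750*M + M*T
2448027 + y(2107, -218 - 1*(-533)) = 2448027 + (-218 - 1*(-533))*(-750 + 2107) = 2448027 + (-218 + 533)*1357 = 2448027 + 315*1357 = 2448027 + 427455 = 2875482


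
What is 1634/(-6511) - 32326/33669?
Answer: -265489732/219218859 ≈ -1.2111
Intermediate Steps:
1634/(-6511) - 32326/33669 = 1634*(-1/6511) - 32326*1/33669 = -1634/6511 - 32326/33669 = -265489732/219218859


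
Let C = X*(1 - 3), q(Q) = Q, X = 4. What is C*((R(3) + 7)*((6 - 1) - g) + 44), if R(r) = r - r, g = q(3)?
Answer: -464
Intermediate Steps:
g = 3
C = -8 (C = 4*(1 - 3) = 4*(-2) = -8)
R(r) = 0
C*((R(3) + 7)*((6 - 1) - g) + 44) = -8*((0 + 7)*((6 - 1) - 1*3) + 44) = -8*(7*(5 - 3) + 44) = -8*(7*2 + 44) = -8*(14 + 44) = -8*58 = -464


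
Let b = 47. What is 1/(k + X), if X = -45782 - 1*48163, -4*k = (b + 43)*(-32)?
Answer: -1/93225 ≈ -1.0727e-5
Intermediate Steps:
k = 720 (k = -(47 + 43)*(-32)/4 = -45*(-32)/2 = -¼*(-2880) = 720)
X = -93945 (X = -45782 - 48163 = -93945)
1/(k + X) = 1/(720 - 93945) = 1/(-93225) = -1/93225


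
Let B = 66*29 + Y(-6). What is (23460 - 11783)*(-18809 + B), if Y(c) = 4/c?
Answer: -591872099/3 ≈ -1.9729e+8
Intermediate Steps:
B = 5740/3 (B = 66*29 + 4/(-6) = 1914 + 4*(-1/6) = 1914 - 2/3 = 5740/3 ≈ 1913.3)
(23460 - 11783)*(-18809 + B) = (23460 - 11783)*(-18809 + 5740/3) = 11677*(-50687/3) = -591872099/3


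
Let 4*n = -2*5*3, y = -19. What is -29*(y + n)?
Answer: 1537/2 ≈ 768.50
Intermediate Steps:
n = -15/2 (n = (-2*5*3)/4 = (-10*3)/4 = (1/4)*(-30) = -15/2 ≈ -7.5000)
-29*(y + n) = -29*(-19 - 15/2) = -29*(-53/2) = 1537/2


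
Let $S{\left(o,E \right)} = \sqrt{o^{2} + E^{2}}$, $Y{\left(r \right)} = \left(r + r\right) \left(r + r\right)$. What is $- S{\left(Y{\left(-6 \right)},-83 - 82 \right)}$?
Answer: $-219$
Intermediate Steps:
$Y{\left(r \right)} = 4 r^{2}$ ($Y{\left(r \right)} = 2 r 2 r = 4 r^{2}$)
$S{\left(o,E \right)} = \sqrt{E^{2} + o^{2}}$
$- S{\left(Y{\left(-6 \right)},-83 - 82 \right)} = - \sqrt{\left(-83 - 82\right)^{2} + \left(4 \left(-6\right)^{2}\right)^{2}} = - \sqrt{\left(-165\right)^{2} + \left(4 \cdot 36\right)^{2}} = - \sqrt{27225 + 144^{2}} = - \sqrt{27225 + 20736} = - \sqrt{47961} = \left(-1\right) 219 = -219$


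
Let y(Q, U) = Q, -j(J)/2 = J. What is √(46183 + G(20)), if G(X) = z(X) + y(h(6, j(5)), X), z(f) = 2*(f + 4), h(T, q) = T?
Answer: √46237 ≈ 215.03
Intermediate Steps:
j(J) = -2*J
z(f) = 8 + 2*f (z(f) = 2*(4 + f) = 8 + 2*f)
G(X) = 14 + 2*X (G(X) = (8 + 2*X) + 6 = 14 + 2*X)
√(46183 + G(20)) = √(46183 + (14 + 2*20)) = √(46183 + (14 + 40)) = √(46183 + 54) = √46237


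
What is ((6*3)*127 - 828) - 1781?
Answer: -323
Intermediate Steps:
((6*3)*127 - 828) - 1781 = (18*127 - 828) - 1781 = (2286 - 828) - 1781 = 1458 - 1781 = -323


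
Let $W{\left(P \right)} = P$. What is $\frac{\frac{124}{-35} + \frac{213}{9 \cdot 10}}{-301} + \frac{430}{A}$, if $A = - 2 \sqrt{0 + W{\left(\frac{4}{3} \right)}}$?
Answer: $\frac{247}{63210} - \frac{215 \sqrt{3}}{2} \approx -186.19$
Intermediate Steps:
$A = - \frac{4 \sqrt{3}}{3}$ ($A = - 2 \sqrt{0 + \frac{4}{3}} = - 2 \sqrt{\frac{4}{3}} = - 2 \frac{2 \sqrt{3}}{3} = - \frac{4 \sqrt{3}}{3} \approx -2.3094$)
$\frac{\frac{124}{-35} + \frac{213}{9 \cdot 10}}{-301} + \frac{430}{A} = \frac{\frac{124}{-35} + \frac{213}{9 \cdot 10}}{-301} + \frac{430}{\left(- \frac{4}{3}\right) \sqrt{3}} = \left(124 \left(- \frac{1}{35}\right) + \frac{213}{90}\right) \left(- \frac{1}{301}\right) + 430 \left(- \frac{\sqrt{3}}{4}\right) = \left(- \frac{124}{35} + 213 \cdot \frac{1}{90}\right) \left(- \frac{1}{301}\right) - \frac{215 \sqrt{3}}{2} = \left(- \frac{124}{35} + \frac{71}{30}\right) \left(- \frac{1}{301}\right) - \frac{215 \sqrt{3}}{2} = \left(- \frac{247}{210}\right) \left(- \frac{1}{301}\right) - \frac{215 \sqrt{3}}{2} = \frac{247}{63210} - \frac{215 \sqrt{3}}{2}$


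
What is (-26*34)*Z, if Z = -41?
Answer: 36244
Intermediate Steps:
(-26*34)*Z = -26*34*(-41) = -884*(-41) = 36244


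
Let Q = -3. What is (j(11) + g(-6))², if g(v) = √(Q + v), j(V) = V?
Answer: 112 + 66*I ≈ 112.0 + 66.0*I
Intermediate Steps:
g(v) = √(-3 + v)
(j(11) + g(-6))² = (11 + √(-3 - 6))² = (11 + √(-9))² = (11 + 3*I)²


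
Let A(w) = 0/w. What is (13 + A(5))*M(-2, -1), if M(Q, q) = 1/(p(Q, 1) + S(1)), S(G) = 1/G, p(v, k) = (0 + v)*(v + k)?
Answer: 13/3 ≈ 4.3333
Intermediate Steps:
p(v, k) = v*(k + v)
S(G) = 1/G
A(w) = 0
M(Q, q) = 1/(1 + Q*(1 + Q)) (M(Q, q) = 1/(Q*(1 + Q) + 1/1) = 1/(Q*(1 + Q) + 1) = 1/(1 + Q*(1 + Q)))
(13 + A(5))*M(-2, -1) = (13 + 0)/(1 - 2*(1 - 2)) = 13/(1 - 2*(-1)) = 13/(1 + 2) = 13/3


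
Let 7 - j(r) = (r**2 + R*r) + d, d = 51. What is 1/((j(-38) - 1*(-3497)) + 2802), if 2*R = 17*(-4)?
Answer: 1/3519 ≈ 0.00028417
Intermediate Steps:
R = -34 (R = (17*(-4))/2 = (1/2)*(-68) = -34)
j(r) = -44 - r**2 + 34*r (j(r) = 7 - ((r**2 - 34*r) + 51) = 7 - (51 + r**2 - 34*r) = 7 + (-51 - r**2 + 34*r) = -44 - r**2 + 34*r)
1/((j(-38) - 1*(-3497)) + 2802) = 1/(((-44 - 1*(-38)**2 + 34*(-38)) - 1*(-3497)) + 2802) = 1/(((-44 - 1*1444 - 1292) + 3497) + 2802) = 1/(((-44 - 1444 - 1292) + 3497) + 2802) = 1/((-2780 + 3497) + 2802) = 1/(717 + 2802) = 1/3519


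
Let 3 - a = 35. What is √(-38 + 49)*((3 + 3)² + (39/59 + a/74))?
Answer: 79087*√11/2183 ≈ 120.16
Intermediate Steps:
a = -32 (a = 3 - 1*35 = 3 - 35 = -32)
√(-38 + 49)*((3 + 3)² + (39/59 + a/74)) = √(-38 + 49)*((3 + 3)² + (39/59 - 32/74)) = √11*(6² + (39*(1/59) - 32*1/74)) = √11*(36 + (39/59 - 16/37)) = √11*(36 + 499/2183) = √11*(79087/2183) = 79087*√11/2183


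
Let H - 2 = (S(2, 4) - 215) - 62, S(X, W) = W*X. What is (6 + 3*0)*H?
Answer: -1602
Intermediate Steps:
H = -267 (H = 2 + ((4*2 - 215) - 62) = 2 + ((8 - 215) - 62) = 2 + (-207 - 62) = 2 - 269 = -267)
(6 + 3*0)*H = (6 + 3*0)*(-267) = (6 + 0)*(-267) = 6*(-267) = -1602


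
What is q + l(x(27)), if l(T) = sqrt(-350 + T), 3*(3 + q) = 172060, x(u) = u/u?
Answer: 172051/3 + I*sqrt(349) ≈ 57350.0 + 18.682*I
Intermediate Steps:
x(u) = 1
q = 172051/3 (q = -3 + (1/3)*172060 = -3 + 172060/3 = 172051/3 ≈ 57350.)
q + l(x(27)) = 172051/3 + sqrt(-350 + 1) = 172051/3 + sqrt(-349) = 172051/3 + I*sqrt(349)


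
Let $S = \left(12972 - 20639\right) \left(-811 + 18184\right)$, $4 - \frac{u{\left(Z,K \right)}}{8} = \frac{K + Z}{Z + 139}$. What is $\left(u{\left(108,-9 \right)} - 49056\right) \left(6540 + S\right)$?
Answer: $\frac{1612920865779720}{247} \approx 6.53 \cdot 10^{12}$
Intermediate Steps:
$u{\left(Z,K \right)} = 32 - \frac{8 \left(K + Z\right)}{139 + Z}$ ($u{\left(Z,K \right)} = 32 - 8 \frac{K + Z}{Z + 139} = 32 - 8 \frac{K + Z}{139 + Z} = 32 - \frac{8 \left(K + Z\right)}{139 + Z}$)
$S = -133198791$ ($S = \left(-7667\right) 17373 = -133198791$)
$\left(u{\left(108,-9 \right)} - 49056\right) \left(6540 + S\right) = \left(\frac{8 \left(556 - -9 + 3 \cdot 108\right)}{139 + 108} - 49056\right) \left(6540 - 133198791\right) = \left(\frac{8 \left(556 + 9 + 324\right)}{247} - 49056\right) \left(-133192251\right) = \left(8 \cdot \frac{1}{247} \cdot 889 - 49056\right) \left(-133192251\right) = \left(\frac{7112}{247} - 49056\right) \left(-133192251\right) = \left(- \frac{12109720}{247}\right) \left(-133192251\right) = \frac{1612920865779720}{247}$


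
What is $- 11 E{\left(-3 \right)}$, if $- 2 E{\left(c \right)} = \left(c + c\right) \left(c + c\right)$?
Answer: $198$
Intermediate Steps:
$E{\left(c \right)} = - 2 c^{2}$ ($E{\left(c \right)} = - \frac{\left(c + c\right) \left(c + c\right)}{2} = - \frac{2 c 2 c}{2} = - \frac{4 c^{2}}{2} = - 2 c^{2}$)
$- 11 E{\left(-3 \right)} = - 11 \left(- 2 \left(-3\right)^{2}\right) = - 11 \left(\left(-2\right) 9\right) = \left(-11\right) \left(-18\right) = 198$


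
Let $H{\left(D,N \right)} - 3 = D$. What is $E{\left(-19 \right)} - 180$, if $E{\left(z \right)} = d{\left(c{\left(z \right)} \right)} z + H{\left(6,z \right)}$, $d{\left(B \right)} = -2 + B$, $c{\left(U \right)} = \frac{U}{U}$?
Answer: $-152$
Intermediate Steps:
$c{\left(U \right)} = 1$
$H{\left(D,N \right)} = 3 + D$
$E{\left(z \right)} = 9 - z$ ($E{\left(z \right)} = \left(-2 + 1\right) z + \left(3 + 6\right) = - z + 9 = 9 - z$)
$E{\left(-19 \right)} - 180 = \left(9 - -19\right) - 180 = \left(9 + 19\right) - 180 = 28 - 180 = -152$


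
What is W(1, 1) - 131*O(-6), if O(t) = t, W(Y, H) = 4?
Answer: 790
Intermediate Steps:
W(1, 1) - 131*O(-6) = 4 - 131*(-6) = 4 + 786 = 790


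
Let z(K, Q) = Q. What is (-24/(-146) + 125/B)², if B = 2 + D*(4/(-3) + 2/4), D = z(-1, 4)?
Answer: 746764929/85264 ≈ 8758.3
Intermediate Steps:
D = 4
B = -4/3 (B = 2 + 4*(4/(-3) + 2/4) = 2 + 4*(4*(-⅓) + 2*(¼)) = 2 + 4*(-4/3 + ½) = 2 + 4*(-⅚) = 2 - 10/3 = -4/3 ≈ -1.3333)
(-24/(-146) + 125/B)² = (-24/(-146) + 125/(-4/3))² = (-24*(-1/146) + 125*(-¾))² = (12/73 - 375/4)² = (-27327/292)² = 746764929/85264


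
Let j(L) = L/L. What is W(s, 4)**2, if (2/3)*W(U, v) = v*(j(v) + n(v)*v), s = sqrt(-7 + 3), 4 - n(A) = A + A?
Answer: 8100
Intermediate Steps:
n(A) = 4 - 2*A (n(A) = 4 - (A + A) = 4 - 2*A)
j(L) = 1
s = 2*I (s = sqrt(-4) = 2*I ≈ 2.0*I)
W(U, v) = 3*v*(1 + v*(4 - 2*v))/2 (W(U, v) = 3*(v*(1 + (4 - 2*v)*v))/2 = 3*(v*(1 + v*(4 - 2*v)))/2 = 3*v*(1 + v*(4 - 2*v))/2)
W(s, 4)**2 = (-3/2*4*(-1 + 2*4*(-2 + 4)))**2 = (-3/2*4*(-1 + 2*4*2))**2 = (-3/2*4*(-1 + 16))**2 = (-3/2*4*15)**2 = (-90)**2 = 8100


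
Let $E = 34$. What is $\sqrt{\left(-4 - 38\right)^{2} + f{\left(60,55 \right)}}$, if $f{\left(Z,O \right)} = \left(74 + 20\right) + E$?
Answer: $2 \sqrt{473} \approx 43.497$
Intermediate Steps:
$f{\left(Z,O \right)} = 128$ ($f{\left(Z,O \right)} = \left(74 + 20\right) + 34 = 94 + 34 = 128$)
$\sqrt{\left(-4 - 38\right)^{2} + f{\left(60,55 \right)}} = \sqrt{\left(-4 - 38\right)^{2} + 128} = \sqrt{\left(-42\right)^{2} + 128} = \sqrt{1764 + 128} = \sqrt{1892} = 2 \sqrt{473}$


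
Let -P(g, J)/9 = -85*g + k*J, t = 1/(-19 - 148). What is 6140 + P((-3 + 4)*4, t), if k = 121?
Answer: 1537489/167 ≈ 9206.5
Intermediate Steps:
t = -1/167 (t = 1/(-167) = -1/167 ≈ -0.0059880)
P(g, J) = -1089*J + 765*g (P(g, J) = -9*(-85*g + 121*J) = -1089*J + 765*g)
6140 + P((-3 + 4)*4, t) = 6140 + (-1089*(-1/167) + 765*((-3 + 4)*4)) = 6140 + (1089/167 + 765*(1*4)) = 6140 + (1089/167 + 765*4) = 6140 + (1089/167 + 3060) = 6140 + 512109/167 = 1537489/167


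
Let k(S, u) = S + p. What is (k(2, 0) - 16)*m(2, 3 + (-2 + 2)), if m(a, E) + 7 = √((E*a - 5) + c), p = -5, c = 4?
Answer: 133 - 19*√5 ≈ 90.515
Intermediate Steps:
k(S, u) = -5 + S (k(S, u) = S - 5 = -5 + S)
m(a, E) = -7 + √(-1 + E*a) (m(a, E) = -7 + √((E*a - 5) + 4) = -7 + √((-5 + E*a) + 4) = -7 + √(-1 + E*a))
(k(2, 0) - 16)*m(2, 3 + (-2 + 2)) = ((-5 + 2) - 16)*(-7 + √(-1 + (3 + (-2 + 2))*2)) = (-3 - 16)*(-7 + √(-1 + (3 + 0)*2)) = -19*(-7 + √(-1 + 3*2)) = -19*(-7 + √(-1 + 6)) = -19*(-7 + √5) = 133 - 19*√5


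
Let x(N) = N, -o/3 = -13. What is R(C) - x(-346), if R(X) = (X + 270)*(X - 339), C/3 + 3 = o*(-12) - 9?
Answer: 2081776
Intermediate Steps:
o = 39 (o = -3*(-13) = 39)
C = -1440 (C = -9 + 3*(39*(-12) - 9) = -9 + 3*(-468 - 9) = -9 + 3*(-477) = -9 - 1431 = -1440)
R(X) = (-339 + X)*(270 + X) (R(X) = (270 + X)*(-339 + X) = (-339 + X)*(270 + X))
R(C) - x(-346) = (-91530 + (-1440)² - 69*(-1440)) - 1*(-346) = (-91530 + 2073600 + 99360) + 346 = 2081430 + 346 = 2081776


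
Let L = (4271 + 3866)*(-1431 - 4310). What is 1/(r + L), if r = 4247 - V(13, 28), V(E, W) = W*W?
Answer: -1/46711054 ≈ -2.1408e-8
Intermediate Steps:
V(E, W) = W**2
r = 3463 (r = 4247 - 1*28**2 = 4247 - 1*784 = 4247 - 784 = 3463)
L = -46714517 (L = 8137*(-5741) = -46714517)
1/(r + L) = 1/(3463 - 46714517) = 1/(-46711054) = -1/46711054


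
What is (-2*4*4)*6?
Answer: -192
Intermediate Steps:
(-2*4*4)*6 = -8*4*6 = -32*6 = -192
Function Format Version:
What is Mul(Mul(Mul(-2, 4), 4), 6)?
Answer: -192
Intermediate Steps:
Mul(Mul(Mul(-2, 4), 4), 6) = Mul(Mul(-8, 4), 6) = Mul(-32, 6) = -192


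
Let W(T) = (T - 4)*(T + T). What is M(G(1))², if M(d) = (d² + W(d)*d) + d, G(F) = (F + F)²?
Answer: 400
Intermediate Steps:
W(T) = 2*T*(-4 + T) (W(T) = (-4 + T)*(2*T) = 2*T*(-4 + T))
G(F) = 4*F² (G(F) = (2*F)² = 4*F²)
M(d) = d + d² + 2*d²*(-4 + d) (M(d) = (d² + (2*d*(-4 + d))*d) + d = (d² + 2*d²*(-4 + d)) + d = d + d² + 2*d²*(-4 + d))
M(G(1))² = ((4*1²)*(1 + 4*1² + 2*(4*1²)*(-4 + 4*1²)))² = ((4*1)*(1 + 4*1 + 2*(4*1)*(-4 + 4*1)))² = (4*(1 + 4 + 2*4*(-4 + 4)))² = (4*(1 + 4 + 2*4*0))² = (4*(1 + 4 + 0))² = (4*5)² = 20² = 400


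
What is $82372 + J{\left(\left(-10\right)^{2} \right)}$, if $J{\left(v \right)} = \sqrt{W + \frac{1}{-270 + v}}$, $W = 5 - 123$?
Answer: $82372 + \frac{3 i \sqrt{378930}}{170} \approx 82372.0 + 10.863 i$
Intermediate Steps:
$W = -118$
$J{\left(v \right)} = \sqrt{-118 + \frac{1}{-270 + v}}$
$82372 + J{\left(\left(-10\right)^{2} \right)} = 82372 + \sqrt{\frac{31861 - 118 \left(-10\right)^{2}}{-270 + \left(-10\right)^{2}}} = 82372 + \sqrt{\frac{31861 - 11800}{-270 + 100}} = 82372 + \sqrt{\frac{31861 - 11800}{-170}} = 82372 + \sqrt{\left(- \frac{1}{170}\right) 20061} = 82372 + \sqrt{- \frac{20061}{170}} = 82372 + \frac{3 i \sqrt{378930}}{170}$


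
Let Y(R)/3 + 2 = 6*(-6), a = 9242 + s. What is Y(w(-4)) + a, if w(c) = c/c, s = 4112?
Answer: 13240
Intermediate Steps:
w(c) = 1
a = 13354 (a = 9242 + 4112 = 13354)
Y(R) = -114 (Y(R) = -6 + 3*(6*(-6)) = -6 + 3*(-36) = -6 - 108 = -114)
Y(w(-4)) + a = -114 + 13354 = 13240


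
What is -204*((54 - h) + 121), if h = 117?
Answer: -11832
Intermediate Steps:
-204*((54 - h) + 121) = -204*((54 - 1*117) + 121) = -204*((54 - 117) + 121) = -204*(-63 + 121) = -204*58 = -11832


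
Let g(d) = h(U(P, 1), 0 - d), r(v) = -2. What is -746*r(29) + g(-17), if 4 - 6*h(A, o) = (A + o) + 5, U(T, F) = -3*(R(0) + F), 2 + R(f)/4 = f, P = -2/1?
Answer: 2971/2 ≈ 1485.5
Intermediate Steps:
P = -2 (P = -2*1 = -2)
R(f) = -8 + 4*f
U(T, F) = 24 - 3*F (U(T, F) = -3*((-8 + 4*0) + F) = -3*((-8 + 0) + F) = -3*(-8 + F) = 24 - 3*F)
h(A, o) = -⅙ - A/6 - o/6 (h(A, o) = ⅔ - ((A + o) + 5)/6 = ⅔ - (5 + A + o)/6 = ⅔ + (-⅚ - A/6 - o/6) = -⅙ - A/6 - o/6)
g(d) = -11/3 + d/6 (g(d) = -⅙ - (24 - 3*1)/6 - (0 - d)/6 = -⅙ - (24 - 3)/6 - (-1)*d/6 = -⅙ - ⅙*21 + d/6 = -⅙ - 7/2 + d/6 = -11/3 + d/6)
-746*r(29) + g(-17) = -746*(-2) + (-11/3 + (⅙)*(-17)) = 1492 + (-11/3 - 17/6) = 1492 - 13/2 = 2971/2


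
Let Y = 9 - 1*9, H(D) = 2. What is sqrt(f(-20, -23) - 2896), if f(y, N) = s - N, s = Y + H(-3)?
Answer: 3*I*sqrt(319) ≈ 53.582*I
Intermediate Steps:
Y = 0 (Y = 9 - 9 = 0)
s = 2 (s = 0 + 2 = 2)
f(y, N) = 2 - N
sqrt(f(-20, -23) - 2896) = sqrt((2 - 1*(-23)) - 2896) = sqrt((2 + 23) - 2896) = sqrt(25 - 2896) = sqrt(-2871) = 3*I*sqrt(319)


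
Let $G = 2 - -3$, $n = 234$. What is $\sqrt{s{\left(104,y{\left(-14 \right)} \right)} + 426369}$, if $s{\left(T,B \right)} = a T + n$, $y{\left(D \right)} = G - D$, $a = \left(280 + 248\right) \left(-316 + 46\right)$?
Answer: $i \sqrt{14399637} \approx 3794.7 i$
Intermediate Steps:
$a = -142560$ ($a = 528 \left(-270\right) = -142560$)
$G = 5$ ($G = 2 + 3 = 5$)
$y{\left(D \right)} = 5 - D$
$s{\left(T,B \right)} = 234 - 142560 T$ ($s{\left(T,B \right)} = - 142560 T + 234 = 234 - 142560 T$)
$\sqrt{s{\left(104,y{\left(-14 \right)} \right)} + 426369} = \sqrt{\left(234 - 14826240\right) + 426369} = \sqrt{-14826006 + 426369} = \sqrt{-14399637} = i \sqrt{14399637}$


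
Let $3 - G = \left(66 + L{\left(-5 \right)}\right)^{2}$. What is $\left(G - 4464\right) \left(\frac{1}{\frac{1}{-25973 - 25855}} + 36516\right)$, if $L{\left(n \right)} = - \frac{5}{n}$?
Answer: $137042400$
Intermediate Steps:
$G = -4486$ ($G = 3 - \left(66 - \frac{5}{-5}\right)^{2} = 3 - \left(66 - -1\right)^{2} = 3 - \left(66 + 1\right)^{2} = 3 - 67^{2} = 3 - 4489 = -4486$)
$\left(G - 4464\right) \left(\frac{1}{\frac{1}{-25973 - 25855}} + 36516\right) = \left(-4486 - 4464\right) \left(\frac{1}{\frac{1}{-25973 - 25855}} + 36516\right) = - 8950 \left(\frac{1}{\frac{1}{-51828}} + 36516\right) = - 8950 \left(\frac{1}{- \frac{1}{51828}} + 36516\right) = - 8950 \left(-51828 + 36516\right) = \left(-8950\right) \left(-15312\right) = 137042400$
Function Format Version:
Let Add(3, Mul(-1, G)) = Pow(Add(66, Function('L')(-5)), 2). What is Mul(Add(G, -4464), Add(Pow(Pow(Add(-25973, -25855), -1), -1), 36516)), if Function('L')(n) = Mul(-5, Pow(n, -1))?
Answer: 137042400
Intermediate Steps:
G = -4486 (G = Add(3, Mul(-1, Pow(Add(66, Mul(-5, Pow(-5, -1))), 2))) = Add(3, Mul(-1, Pow(Add(66, Mul(-5, Rational(-1, 5))), 2))) = Add(3, Mul(-1, Pow(Add(66, 1), 2))) = Add(3, Mul(-1, Pow(67, 2))) = Add(3, Mul(-1, 4489)) = Add(3, -4489) = -4486)
Mul(Add(G, -4464), Add(Pow(Pow(Add(-25973, -25855), -1), -1), 36516)) = Mul(Add(-4486, -4464), Add(Pow(Pow(Add(-25973, -25855), -1), -1), 36516)) = Mul(-8950, Add(Pow(Pow(-51828, -1), -1), 36516)) = Mul(-8950, Add(Pow(Rational(-1, 51828), -1), 36516)) = Mul(-8950, Add(-51828, 36516)) = Mul(-8950, -15312) = 137042400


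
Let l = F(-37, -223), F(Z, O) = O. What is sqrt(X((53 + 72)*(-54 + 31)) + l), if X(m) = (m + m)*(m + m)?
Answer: sqrt(33062277) ≈ 5750.0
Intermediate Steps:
l = -223
X(m) = 4*m**2 (X(m) = (2*m)*(2*m) = 4*m**2)
sqrt(X((53 + 72)*(-54 + 31)) + l) = sqrt(4*((53 + 72)*(-54 + 31))**2 - 223) = sqrt(4*(125*(-23))**2 - 223) = sqrt(4*(-2875)**2 - 223) = sqrt(4*8265625 - 223) = sqrt(33062500 - 223) = sqrt(33062277)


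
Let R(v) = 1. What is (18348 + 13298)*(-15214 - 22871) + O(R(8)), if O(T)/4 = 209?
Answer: -1205237074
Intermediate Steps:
O(T) = 836 (O(T) = 4*209 = 836)
(18348 + 13298)*(-15214 - 22871) + O(R(8)) = (18348 + 13298)*(-15214 - 22871) + 836 = 31646*(-38085) + 836 = -1205237910 + 836 = -1205237074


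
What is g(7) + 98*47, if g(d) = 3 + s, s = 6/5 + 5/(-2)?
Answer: 46077/10 ≈ 4607.7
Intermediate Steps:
s = -13/10 (s = 6*(1/5) + 5*(-1/2) = 6/5 - 5/2 = -13/10 ≈ -1.3000)
g(d) = 17/10 (g(d) = 3 - 13/10 = 17/10)
g(7) + 98*47 = 17/10 + 98*47 = 17/10 + 4606 = 46077/10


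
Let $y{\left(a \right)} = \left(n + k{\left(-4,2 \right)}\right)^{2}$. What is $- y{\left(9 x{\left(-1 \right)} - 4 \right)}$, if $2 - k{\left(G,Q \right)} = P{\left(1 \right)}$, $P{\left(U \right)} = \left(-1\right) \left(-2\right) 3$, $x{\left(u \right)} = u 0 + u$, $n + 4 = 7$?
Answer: $-1$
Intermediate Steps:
$n = 3$ ($n = -4 + 7 = 3$)
$x{\left(u \right)} = u$ ($x{\left(u \right)} = 0 + u = u$)
$P{\left(U \right)} = 6$ ($P{\left(U \right)} = 2 \cdot 3 = 6$)
$k{\left(G,Q \right)} = -4$ ($k{\left(G,Q \right)} = 2 - 6 = -4$)
$y{\left(a \right)} = 1$ ($y{\left(a \right)} = \left(3 - 4\right)^{2} = \left(-1\right)^{2} = 1$)
$- y{\left(9 x{\left(-1 \right)} - 4 \right)} = \left(-1\right) 1 = -1$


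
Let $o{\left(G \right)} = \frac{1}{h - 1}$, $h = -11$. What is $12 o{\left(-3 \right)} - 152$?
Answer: $-153$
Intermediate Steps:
$o{\left(G \right)} = - \frac{1}{12}$ ($o{\left(G \right)} = \frac{1}{-11 - 1} = \frac{1}{-12} = - \frac{1}{12}$)
$12 o{\left(-3 \right)} - 152 = 12 \left(- \frac{1}{12}\right) - 152 = -1 - 152 = -153$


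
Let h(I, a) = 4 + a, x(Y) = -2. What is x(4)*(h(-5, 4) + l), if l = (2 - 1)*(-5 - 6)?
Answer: 6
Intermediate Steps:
l = -11 (l = 1*(-11) = -11)
x(4)*(h(-5, 4) + l) = -2*((4 + 4) - 11) = -2*(8 - 11) = -2*(-3) = 6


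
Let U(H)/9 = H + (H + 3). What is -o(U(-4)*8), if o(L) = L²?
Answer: -129600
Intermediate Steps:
U(H) = 27 + 18*H (U(H) = 9*(H + (H + 3)) = 9*(H + (3 + H)) = 9*(3 + 2*H) = 27 + 18*H)
-o(U(-4)*8) = -((27 + 18*(-4))*8)² = -((27 - 72)*8)² = -(-45*8)² = -1*(-360)² = -1*129600 = -129600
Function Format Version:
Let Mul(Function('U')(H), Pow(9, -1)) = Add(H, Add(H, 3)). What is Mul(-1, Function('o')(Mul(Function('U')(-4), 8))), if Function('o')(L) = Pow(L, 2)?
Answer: -129600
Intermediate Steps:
Function('U')(H) = Add(27, Mul(18, H)) (Function('U')(H) = Mul(9, Add(H, Add(H, 3))) = Mul(9, Add(H, Add(3, H))) = Mul(9, Add(3, Mul(2, H))) = Add(27, Mul(18, H)))
Mul(-1, Function('o')(Mul(Function('U')(-4), 8))) = Mul(-1, Pow(Mul(Add(27, Mul(18, -4)), 8), 2)) = Mul(-1, Pow(Mul(Add(27, -72), 8), 2)) = Mul(-1, Pow(Mul(-45, 8), 2)) = Mul(-1, Pow(-360, 2)) = Mul(-1, 129600) = -129600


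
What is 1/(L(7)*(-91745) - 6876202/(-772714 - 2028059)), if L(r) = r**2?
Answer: -2800773/12590882149163 ≈ -2.2244e-7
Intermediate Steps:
1/(L(7)*(-91745) - 6876202/(-772714 - 2028059)) = 1/(7**2*(-91745) - 6876202/(-772714 - 2028059)) = 1/(49*(-91745) - 6876202/(-2800773)) = 1/(-4495505 - 6876202*(-1/2800773)) = 1/(-4495505 + 6876202/2800773) = 1/(-12590882149163/2800773) = -2800773/12590882149163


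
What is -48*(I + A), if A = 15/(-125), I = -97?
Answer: 116544/25 ≈ 4661.8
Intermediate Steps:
A = -3/25 (A = 15*(-1/125) = -3/25 ≈ -0.12000)
-48*(I + A) = -48*(-97 - 3/25) = -48*(-2428/25) = 116544/25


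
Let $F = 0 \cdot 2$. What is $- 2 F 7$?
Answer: $0$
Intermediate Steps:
$F = 0$
$- 2 F 7 = \left(-2\right) 0 \cdot 7 = 0 \cdot 7 = 0$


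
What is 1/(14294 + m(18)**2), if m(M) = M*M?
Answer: 1/119270 ≈ 8.3843e-6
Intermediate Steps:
m(M) = M**2
1/(14294 + m(18)**2) = 1/(14294 + (18**2)**2) = 1/(14294 + 324**2) = 1/(14294 + 104976) = 1/119270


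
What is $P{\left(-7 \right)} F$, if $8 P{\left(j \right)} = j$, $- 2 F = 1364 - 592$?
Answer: $\frac{1351}{4} \approx 337.75$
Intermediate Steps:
$F = -386$ ($F = - \frac{1364 - 592}{2} = \left(- \frac{1}{2}\right) 772 = -386$)
$P{\left(j \right)} = \frac{j}{8}$
$P{\left(-7 \right)} F = \frac{1}{8} \left(-7\right) \left(-386\right) = \left(- \frac{7}{8}\right) \left(-386\right) = \frac{1351}{4}$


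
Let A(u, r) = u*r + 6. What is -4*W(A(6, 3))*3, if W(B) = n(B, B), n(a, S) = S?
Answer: -288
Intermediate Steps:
A(u, r) = 6 + r*u (A(u, r) = r*u + 6 = 6 + r*u)
W(B) = B
-4*W(A(6, 3))*3 = -4*(6 + 3*6)*3 = -4*(6 + 18)*3 = -4*24*3 = -96*3 = -288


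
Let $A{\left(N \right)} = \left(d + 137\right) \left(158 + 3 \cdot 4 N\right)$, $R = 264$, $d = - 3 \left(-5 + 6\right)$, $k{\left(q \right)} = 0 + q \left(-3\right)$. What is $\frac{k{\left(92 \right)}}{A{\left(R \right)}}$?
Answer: $- \frac{69}{111421} \approx -0.00061927$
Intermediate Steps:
$k{\left(q \right)} = - 3 q$ ($k{\left(q \right)} = 0 - 3 q = - 3 q$)
$d = -3$ ($d = \left(-3\right) 1 = -3$)
$A{\left(N \right)} = 21172 + 1608 N$ ($A{\left(N \right)} = \left(-3 + 137\right) \left(158 + 3 \cdot 4 N\right) = 134 \left(158 + 12 N\right) = 21172 + 1608 N$)
$\frac{k{\left(92 \right)}}{A{\left(R \right)}} = \frac{\left(-3\right) 92}{21172 + 1608 \cdot 264} = - \frac{276}{21172 + 424512} = - \frac{276}{445684} = \left(-276\right) \frac{1}{445684} = - \frac{69}{111421}$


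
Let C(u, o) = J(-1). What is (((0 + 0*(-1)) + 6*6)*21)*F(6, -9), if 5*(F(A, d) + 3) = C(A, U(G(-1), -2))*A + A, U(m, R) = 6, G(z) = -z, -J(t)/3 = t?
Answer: 6804/5 ≈ 1360.8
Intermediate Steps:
J(t) = -3*t
C(u, o) = 3 (C(u, o) = -3*(-1) = 3)
F(A, d) = -3 + 4*A/5 (F(A, d) = -3 + (3*A + A)/5 = -3 + (4*A)/5 = -3 + 4*A/5)
(((0 + 0*(-1)) + 6*6)*21)*F(6, -9) = (((0 + 0*(-1)) + 6*6)*21)*(-3 + (⅘)*6) = (((0 + 0) + 36)*21)*(-3 + 24/5) = ((0 + 36)*21)*(9/5) = (36*21)*(9/5) = 756*(9/5) = 6804/5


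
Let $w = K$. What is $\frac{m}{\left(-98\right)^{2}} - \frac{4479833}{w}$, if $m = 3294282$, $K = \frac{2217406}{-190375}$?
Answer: $\frac{1024757368037749}{2661995903} \approx 3.8496 \cdot 10^{5}$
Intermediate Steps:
$K = - \frac{2217406}{190375}$ ($K = 2217406 \left(- \frac{1}{190375}\right) = - \frac{2217406}{190375} \approx -11.648$)
$w = - \frac{2217406}{190375} \approx -11.648$
$\frac{m}{\left(-98\right)^{2}} - \frac{4479833}{w} = \frac{3294282}{\left(-98\right)^{2}} - \frac{4479833}{- \frac{2217406}{190375}} = \frac{3294282}{9604} - - \frac{852848207375}{2217406} = 3294282 \cdot \frac{1}{9604} + \frac{852848207375}{2217406} = \frac{1647141}{4802} + \frac{852848207375}{2217406} = \frac{1024757368037749}{2661995903}$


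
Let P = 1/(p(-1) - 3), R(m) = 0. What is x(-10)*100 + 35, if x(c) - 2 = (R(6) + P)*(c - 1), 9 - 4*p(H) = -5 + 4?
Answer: 2435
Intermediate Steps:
p(H) = 5/2 (p(H) = 9/4 - (-5 + 4)/4 = 9/4 - ¼*(-1) = 9/4 + ¼ = 5/2)
P = -2 (P = 1/(5/2 - 3) = 1/(-½) = -2)
x(c) = 4 - 2*c (x(c) = 2 + (0 - 2)*(c - 1) = 2 - 2*(-1 + c) = 2 + (2 - 2*c) = 4 - 2*c)
x(-10)*100 + 35 = (4 - 2*(-10))*100 + 35 = (4 + 20)*100 + 35 = 24*100 + 35 = 2400 + 35 = 2435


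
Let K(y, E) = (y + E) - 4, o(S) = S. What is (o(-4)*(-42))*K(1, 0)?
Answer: -504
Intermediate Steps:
K(y, E) = -4 + E + y (K(y, E) = (E + y) - 4 = -4 + E + y)
(o(-4)*(-42))*K(1, 0) = (-4*(-42))*(-4 + 0 + 1) = 168*(-3) = -504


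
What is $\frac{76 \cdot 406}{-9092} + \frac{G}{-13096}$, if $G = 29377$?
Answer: $- \frac{167796465}{29767208} \approx -5.637$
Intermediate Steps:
$\frac{76 \cdot 406}{-9092} + \frac{G}{-13096} = \frac{76 \cdot 406}{-9092} + \frac{29377}{-13096} = 30856 \left(- \frac{1}{9092}\right) + 29377 \left(- \frac{1}{13096}\right) = - \frac{7714}{2273} - \frac{29377}{13096} = - \frac{167796465}{29767208}$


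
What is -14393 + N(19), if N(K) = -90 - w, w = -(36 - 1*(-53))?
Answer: -14394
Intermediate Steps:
w = -89 (w = -(36 + 53) = -1*89 = -89)
N(K) = -1 (N(K) = -90 - 1*(-89) = -90 + 89 = -1)
-14393 + N(19) = -14393 - 1 = -14394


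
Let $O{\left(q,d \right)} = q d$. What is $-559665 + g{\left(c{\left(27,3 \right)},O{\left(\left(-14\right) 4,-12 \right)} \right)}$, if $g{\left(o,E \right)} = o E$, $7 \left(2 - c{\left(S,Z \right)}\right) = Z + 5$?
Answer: $-559089$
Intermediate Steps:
$c{\left(S,Z \right)} = \frac{9}{7} - \frac{Z}{7}$ ($c{\left(S,Z \right)} = 2 - \frac{Z + 5}{7} = 2 - \frac{5 + Z}{7} = 2 - \left(\frac{5}{7} + \frac{Z}{7}\right) = \frac{9}{7} - \frac{Z}{7}$)
$O{\left(q,d \right)} = d q$
$g{\left(o,E \right)} = E o$
$-559665 + g{\left(c{\left(27,3 \right)},O{\left(\left(-14\right) 4,-12 \right)} \right)} = -559665 + - 12 \left(\left(-14\right) 4\right) \left(\frac{9}{7} - \frac{3}{7}\right) = -559665 + \left(-12\right) \left(-56\right) \left(\frac{9}{7} - \frac{3}{7}\right) = -559665 + 672 \cdot \frac{6}{7} = -559665 + 576 = -559089$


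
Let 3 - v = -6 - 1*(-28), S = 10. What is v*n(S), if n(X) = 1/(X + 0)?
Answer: -19/10 ≈ -1.9000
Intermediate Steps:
n(X) = 1/X
v = -19 (v = 3 - (-6 - 1*(-28)) = 3 - (-6 + 28) = 3 - 1*22 = 3 - 22 = -19)
v*n(S) = -19/10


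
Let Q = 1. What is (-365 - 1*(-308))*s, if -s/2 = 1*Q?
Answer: 114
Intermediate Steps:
s = -2 ≈ -2.0000
(-365 - 1*(-308))*s = (-365 - 1*(-308))*(-2) = (-365 + 308)*(-2) = -57*(-2) = 114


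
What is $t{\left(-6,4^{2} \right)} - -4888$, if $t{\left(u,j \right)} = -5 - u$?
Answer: $4889$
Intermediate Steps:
$t{\left(-6,4^{2} \right)} - -4888 = \left(-5 - -6\right) - -4888 = \left(-5 + 6\right) + 4888 = 1 + 4888 = 4889$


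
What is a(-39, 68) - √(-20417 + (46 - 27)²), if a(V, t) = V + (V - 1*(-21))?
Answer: -57 - 2*I*√5014 ≈ -57.0 - 141.62*I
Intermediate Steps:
a(V, t) = 21 + 2*V (a(V, t) = V + (V + 21) = V + (21 + V) = 21 + 2*V)
a(-39, 68) - √(-20417 + (46 - 27)²) = (21 + 2*(-39)) - √(-20417 + (46 - 27)²) = (21 - 78) - √(-20417 + 19²) = -57 - √(-20417 + 361) = -57 - √(-20056) = -57 - 2*I*√5014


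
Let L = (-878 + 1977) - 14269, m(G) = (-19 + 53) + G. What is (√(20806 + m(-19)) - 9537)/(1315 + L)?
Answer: 9537/11855 - √20821/11855 ≈ 0.79230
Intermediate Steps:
m(G) = 34 + G
L = -13170 (L = 1099 - 14269 = -13170)
(√(20806 + m(-19)) - 9537)/(1315 + L) = (√(20806 + (34 - 19)) - 9537)/(1315 - 13170) = (√(20806 + 15) - 9537)/(-11855) = (√20821 - 9537)*(-1/11855) = (-9537 + √20821)*(-1/11855) = 9537/11855 - √20821/11855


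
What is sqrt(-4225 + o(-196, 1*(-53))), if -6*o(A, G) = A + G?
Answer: I*sqrt(16734)/2 ≈ 64.68*I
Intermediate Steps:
o(A, G) = -A/6 - G/6 (o(A, G) = -(A + G)/6 = -A/6 - G/6)
sqrt(-4225 + o(-196, 1*(-53))) = sqrt(-4225 + (-1/6*(-196) - (-53)/6)) = sqrt(-4225 + (98/3 - 1/6*(-53))) = sqrt(-4225 + (98/3 + 53/6)) = sqrt(-4225 + 83/2) = sqrt(-8367/2) = I*sqrt(16734)/2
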